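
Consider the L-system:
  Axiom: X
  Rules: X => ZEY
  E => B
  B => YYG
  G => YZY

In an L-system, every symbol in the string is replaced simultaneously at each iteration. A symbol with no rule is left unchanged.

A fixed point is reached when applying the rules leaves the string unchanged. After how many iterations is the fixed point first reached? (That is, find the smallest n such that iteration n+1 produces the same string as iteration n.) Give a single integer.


Step 0: X
Step 1: ZEY
Step 2: ZBY
Step 3: ZYYGY
Step 4: ZYYYZYY
Step 5: ZYYYZYY  (unchanged — fixed point at step 4)

Answer: 4


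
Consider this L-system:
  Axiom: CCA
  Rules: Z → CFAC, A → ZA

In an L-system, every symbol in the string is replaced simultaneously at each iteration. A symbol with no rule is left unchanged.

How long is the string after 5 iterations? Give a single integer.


Step 0: length = 3
Step 1: length = 4
Step 2: length = 8
Step 3: length = 13
Step 4: length = 22
Step 5: length = 36

Answer: 36


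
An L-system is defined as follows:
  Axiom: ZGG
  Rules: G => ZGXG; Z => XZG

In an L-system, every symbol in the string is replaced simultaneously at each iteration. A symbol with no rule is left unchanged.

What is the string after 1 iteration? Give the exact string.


Answer: XZGZGXGZGXG

Derivation:
Step 0: ZGG
Step 1: XZGZGXGZGXG


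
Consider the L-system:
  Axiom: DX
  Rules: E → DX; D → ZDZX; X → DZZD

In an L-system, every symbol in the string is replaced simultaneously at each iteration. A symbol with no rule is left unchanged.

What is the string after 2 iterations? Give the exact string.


Step 0: DX
Step 1: ZDZXDZZD
Step 2: ZZDZXZDZZDZDZXZZZDZX

Answer: ZZDZXZDZZDZDZXZZZDZX


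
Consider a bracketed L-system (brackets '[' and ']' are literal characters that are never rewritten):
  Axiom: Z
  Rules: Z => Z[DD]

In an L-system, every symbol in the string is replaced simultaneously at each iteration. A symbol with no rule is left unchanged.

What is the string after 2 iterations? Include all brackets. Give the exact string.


Answer: Z[DD][DD]

Derivation:
Step 0: Z
Step 1: Z[DD]
Step 2: Z[DD][DD]


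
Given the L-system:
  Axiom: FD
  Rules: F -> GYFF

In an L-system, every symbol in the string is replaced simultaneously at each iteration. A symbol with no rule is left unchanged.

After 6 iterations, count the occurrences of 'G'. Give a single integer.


Answer: 63

Derivation:
Step 0: FD  (0 'G')
Step 1: GYFFD  (1 'G')
Step 2: GYGYFFGYFFD  (3 'G')
Step 3: GYGYGYFFGYFFGYGYFFGYFFD  (7 'G')
Step 4: GYGYGYGYFFGYFFGYGYFFGYFFGYGYGYFFGYFFGYGYFFGYFFD  (15 'G')
Step 5: GYGYGYGYGYFFGYFFGYGYFFGYFFGYGYGYFFGYFFGYGYFFGYFFGYGYGYGYFFGYFFGYGYFFGYFFGYGYGYFFGYFFGYGYFFGYFFD  (31 'G')
Step 6: GYGYGYGYGYGYFFGYFFGYGYFFGYFFGYGYGYFFGYFFGYGYFFGYFFGYGYGYGYFFGYFFGYGYFFGYFFGYGYGYFFGYFFGYGYFFGYFFGYGYGYGYGYFFGYFFGYGYFFGYFFGYGYGYFFGYFFGYGYFFGYFFGYGYGYGYFFGYFFGYGYFFGYFFGYGYGYFFGYFFGYGYFFGYFFD  (63 'G')


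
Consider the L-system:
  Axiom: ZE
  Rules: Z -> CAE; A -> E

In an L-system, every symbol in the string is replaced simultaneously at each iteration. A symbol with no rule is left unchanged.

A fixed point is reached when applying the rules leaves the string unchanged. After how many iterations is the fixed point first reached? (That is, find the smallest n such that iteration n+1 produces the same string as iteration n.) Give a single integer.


Step 0: ZE
Step 1: CAEE
Step 2: CEEE
Step 3: CEEE  (unchanged — fixed point at step 2)

Answer: 2


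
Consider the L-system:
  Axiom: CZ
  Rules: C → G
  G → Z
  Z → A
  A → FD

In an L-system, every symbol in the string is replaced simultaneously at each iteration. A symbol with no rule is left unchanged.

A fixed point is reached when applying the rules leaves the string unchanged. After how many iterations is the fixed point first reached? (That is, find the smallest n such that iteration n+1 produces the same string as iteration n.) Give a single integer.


Answer: 4

Derivation:
Step 0: CZ
Step 1: GA
Step 2: ZFD
Step 3: AFD
Step 4: FDFD
Step 5: FDFD  (unchanged — fixed point at step 4)


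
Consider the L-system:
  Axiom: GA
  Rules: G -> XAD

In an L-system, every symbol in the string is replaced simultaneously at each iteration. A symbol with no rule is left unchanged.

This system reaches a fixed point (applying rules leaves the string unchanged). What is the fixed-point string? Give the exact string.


Answer: XADA

Derivation:
Step 0: GA
Step 1: XADA
Step 2: XADA  (unchanged — fixed point at step 1)


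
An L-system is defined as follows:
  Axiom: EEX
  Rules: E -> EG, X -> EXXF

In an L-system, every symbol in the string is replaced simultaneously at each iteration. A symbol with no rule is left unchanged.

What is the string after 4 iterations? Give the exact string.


Answer: EGGGGEGGGGEGGGEGGEGEXXFEXXFFEGEXXFEXXFFFEGGEGEXXFEXXFFEGEXXFEXXFFFF

Derivation:
Step 0: EEX
Step 1: EGEGEXXF
Step 2: EGGEGGEGEXXFEXXFF
Step 3: EGGGEGGGEGGEGEXXFEXXFFEGEXXFEXXFFF
Step 4: EGGGGEGGGGEGGGEGGEGEXXFEXXFFEGEXXFEXXFFFEGGEGEXXFEXXFFEGEXXFEXXFFFF


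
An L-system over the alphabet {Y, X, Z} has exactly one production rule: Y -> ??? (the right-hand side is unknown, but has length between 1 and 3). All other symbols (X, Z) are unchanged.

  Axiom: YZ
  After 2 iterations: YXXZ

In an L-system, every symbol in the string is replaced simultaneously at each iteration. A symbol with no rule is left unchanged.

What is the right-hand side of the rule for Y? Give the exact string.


Trying Y -> YX:
  Step 0: YZ
  Step 1: YXZ
  Step 2: YXXZ
Matches the given result.

Answer: YX


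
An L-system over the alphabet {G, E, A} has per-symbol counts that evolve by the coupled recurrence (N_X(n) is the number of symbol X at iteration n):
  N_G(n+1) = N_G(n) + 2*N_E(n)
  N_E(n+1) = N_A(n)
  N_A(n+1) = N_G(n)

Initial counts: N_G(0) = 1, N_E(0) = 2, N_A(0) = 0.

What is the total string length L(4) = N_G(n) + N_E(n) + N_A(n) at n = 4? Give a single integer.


Answer: 29

Derivation:
Step 0: N_G=1, N_E=2, N_A=0, L=3
Step 1: N_G=5, N_E=0, N_A=1, L=6
Step 2: N_G=5, N_E=1, N_A=5, L=11
Step 3: N_G=7, N_E=5, N_A=5, L=17
Step 4: N_G=17, N_E=5, N_A=7, L=29


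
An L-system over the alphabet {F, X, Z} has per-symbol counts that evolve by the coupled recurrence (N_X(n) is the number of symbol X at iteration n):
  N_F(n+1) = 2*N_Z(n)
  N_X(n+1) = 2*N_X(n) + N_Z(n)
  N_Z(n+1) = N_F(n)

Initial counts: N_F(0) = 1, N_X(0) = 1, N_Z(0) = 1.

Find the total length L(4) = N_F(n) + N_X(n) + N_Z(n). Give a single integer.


Answer: 42

Derivation:
Step 0: N_F=1, N_X=1, N_Z=1, L=3
Step 1: N_F=2, N_X=3, N_Z=1, L=6
Step 2: N_F=2, N_X=7, N_Z=2, L=11
Step 3: N_F=4, N_X=16, N_Z=2, L=22
Step 4: N_F=4, N_X=34, N_Z=4, L=42


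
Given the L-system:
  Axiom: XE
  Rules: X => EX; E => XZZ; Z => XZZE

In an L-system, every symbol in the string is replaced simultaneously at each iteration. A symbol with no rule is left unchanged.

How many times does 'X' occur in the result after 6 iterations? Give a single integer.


Answer: 445

Derivation:
Final string: XZZEXEXXZZEXZZEXZZEXXZZEXZZEXZZEXXZZEXZZEXZZEXEXXZZEXZZEXZZEXXZZEXEXXZZEXZZEXZZEXXZZEXZZEXZZEXXZZEXZZEXZZEXEXXZZEXZZEXZZEXXZZEXZZEXZZEXXZZEXZZEXZZEXEXXZZEXZZEXZZEXXZZEXZZEXZZEXXZZEXZZEXZZEXXZZEXEXXZZEXZZEXZZEXXZZEXZZEXZZEXXZZEXZZEXZZEXEXXZZEXZZEXZZEXXZZEXZZEXZZEXXZZEXZZEXZZEXEXXZZEXZZEXZZEXXZZEXZZEXZZEXXZZEXZZEXZZEXXZZEXEXXZZEXZZEXZZEXXZZEXZZEXZZEXXZZEXZZEXZZEXEXXZZEXZZEXZZEXXZZEXZZEXZZEXXZZEXZZEXZZEXEXXZZEXZZEXZZEXXZZEXZZEXZZEXXZZEXZZEXZZEXEXXZZEXZZEXZZEXXZZEXEXXZZEXZZEXZZEXXZZEXZZEXZZEXXZZEXZZEXZZEXEXXZZEXZZEXZZEXXZZEXZZEXZZEXXZZEXZZEXZZEXEXXZZEXZZEXZZEXXZZEXZZEXZZEXXZZEXZZEXZZEXXZZEXEXXZZEXZZEXZZEXXZZEXZZEXZZEXXZZEXZZEXZZEXEXXZZEXZZEXZZEXXZZEXEXXZZEXZZEXZZEXXZZEXZZEXZZEXXZZEXZZEXZZEXEXXZZEXZZEXZZEXXZZEXZZEXZZEXXZZEXZZEXZZEXEXXZZEXZZEXZZEXXZZEXZZEXZZEXXZZEXZZEXZZEXXZZEXEXXZZEXZZEXZZEXXZZEXZZEXZZEXXZZEXZZEXZZEXEXXZZEXZZEXZZEXXZZEXZZEXZZEXXZZEXZZEXZZEXEXXZZEXZZEXZZEXXZZEXZZEXZZEXXZZEXZZEXZZEXXZZEXEXXZZEXZZEXZZEXXZZEXZZEXZZEXXZZEXZZEXZZEXEXXZZEXZZEXZZEXXZZEXZZEXZZEXXZZEXZZEXZZEXEXXZZEXZZEXZZEXXZZEXZZEXZZEXXZZEXZZEXZZEXEXXZZEXZZEXZZEXXZZEXEXXZZEXZZEXZZEXXZZEXZZEXZZEXXZZEXZZEXZZEXEXXZZEXZZEXZZEXXZZEXZZEXZZEXXZZEXZZEXZZEXEXXZZEXZZEXZZEXXZZEXZZEXZZEXXZZEXZZEXZZEXXZZEXEXXZZEXZZEXZZEXXZZEXZZEXZZEXXZZEXZZEXZZEXEXXZZEXZZEXZZEXXZZEXZZEXZZEXXZZEXZZEXZZEXEXXZZEXZZEXZZEXXZZEXZZEXZZEXXZZEXZZEXZZEXXZZEXEXXZZEXZZEXZZEXXZZEXZZEXZZEXXZZEXZZEXZZEXEXXZZEXZZEXZZEXXZZEXZZEXZZEXXZZEXZZE
Count of 'X': 445


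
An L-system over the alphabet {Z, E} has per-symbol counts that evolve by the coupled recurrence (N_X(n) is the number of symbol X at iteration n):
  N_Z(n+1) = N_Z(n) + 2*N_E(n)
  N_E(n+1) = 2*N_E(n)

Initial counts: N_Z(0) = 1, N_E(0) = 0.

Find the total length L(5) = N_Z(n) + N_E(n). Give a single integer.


Answer: 1

Derivation:
Step 0: N_Z=1, N_E=0, L=1
Step 1: N_Z=1, N_E=0, L=1
Step 2: N_Z=1, N_E=0, L=1
Step 3: N_Z=1, N_E=0, L=1
Step 4: N_Z=1, N_E=0, L=1
Step 5: N_Z=1, N_E=0, L=1


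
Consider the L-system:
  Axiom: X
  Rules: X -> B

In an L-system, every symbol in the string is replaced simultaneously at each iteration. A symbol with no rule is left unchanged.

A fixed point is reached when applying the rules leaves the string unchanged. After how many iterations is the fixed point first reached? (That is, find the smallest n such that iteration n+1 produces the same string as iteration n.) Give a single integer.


Step 0: X
Step 1: B
Step 2: B  (unchanged — fixed point at step 1)

Answer: 1


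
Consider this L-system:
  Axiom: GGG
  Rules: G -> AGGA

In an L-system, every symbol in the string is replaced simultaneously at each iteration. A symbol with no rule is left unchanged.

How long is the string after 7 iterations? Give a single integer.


Step 0: length = 3
Step 1: length = 12
Step 2: length = 30
Step 3: length = 66
Step 4: length = 138
Step 5: length = 282
Step 6: length = 570
Step 7: length = 1146

Answer: 1146


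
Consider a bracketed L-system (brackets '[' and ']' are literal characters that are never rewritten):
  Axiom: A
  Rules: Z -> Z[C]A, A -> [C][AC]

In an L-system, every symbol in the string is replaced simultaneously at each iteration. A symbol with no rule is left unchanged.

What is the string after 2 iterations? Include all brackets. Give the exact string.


Answer: [C][[C][AC]C]

Derivation:
Step 0: A
Step 1: [C][AC]
Step 2: [C][[C][AC]C]


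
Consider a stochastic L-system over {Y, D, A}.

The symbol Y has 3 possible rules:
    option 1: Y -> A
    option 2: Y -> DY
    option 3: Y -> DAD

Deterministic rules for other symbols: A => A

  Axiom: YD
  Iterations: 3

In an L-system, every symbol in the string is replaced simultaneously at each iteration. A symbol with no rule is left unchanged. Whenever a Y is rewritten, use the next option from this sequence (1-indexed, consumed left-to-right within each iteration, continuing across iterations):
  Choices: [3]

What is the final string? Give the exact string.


Answer: DADD

Derivation:
Step 0: YD
Step 1: DADD  (used choices [3])
Step 2: DADD  (used choices [])
Step 3: DADD  (used choices [])


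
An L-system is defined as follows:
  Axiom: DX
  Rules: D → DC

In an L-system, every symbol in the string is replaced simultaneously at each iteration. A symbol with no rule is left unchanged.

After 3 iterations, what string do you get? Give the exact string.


Answer: DCCCX

Derivation:
Step 0: DX
Step 1: DCX
Step 2: DCCX
Step 3: DCCCX


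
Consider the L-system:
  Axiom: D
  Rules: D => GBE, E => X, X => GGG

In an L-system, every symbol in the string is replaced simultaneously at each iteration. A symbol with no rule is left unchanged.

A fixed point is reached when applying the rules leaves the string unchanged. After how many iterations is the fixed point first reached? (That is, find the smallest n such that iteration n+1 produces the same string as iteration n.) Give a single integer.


Answer: 3

Derivation:
Step 0: D
Step 1: GBE
Step 2: GBX
Step 3: GBGGG
Step 4: GBGGG  (unchanged — fixed point at step 3)


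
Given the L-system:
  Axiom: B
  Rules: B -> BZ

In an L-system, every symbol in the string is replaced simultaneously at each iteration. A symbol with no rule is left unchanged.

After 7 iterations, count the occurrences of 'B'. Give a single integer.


Answer: 1

Derivation:
Step 0: B  (1 'B')
Step 1: BZ  (1 'B')
Step 2: BZZ  (1 'B')
Step 3: BZZZ  (1 'B')
Step 4: BZZZZ  (1 'B')
Step 5: BZZZZZ  (1 'B')
Step 6: BZZZZZZ  (1 'B')
Step 7: BZZZZZZZ  (1 'B')


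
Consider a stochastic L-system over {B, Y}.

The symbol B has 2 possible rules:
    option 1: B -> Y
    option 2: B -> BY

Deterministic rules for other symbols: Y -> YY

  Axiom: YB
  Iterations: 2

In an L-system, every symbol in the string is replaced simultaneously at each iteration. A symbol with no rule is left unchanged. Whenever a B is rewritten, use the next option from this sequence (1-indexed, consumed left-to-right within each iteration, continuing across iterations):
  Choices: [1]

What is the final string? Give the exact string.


Answer: YYYYYY

Derivation:
Step 0: YB
Step 1: YYY  (used choices [1])
Step 2: YYYYYY  (used choices [])


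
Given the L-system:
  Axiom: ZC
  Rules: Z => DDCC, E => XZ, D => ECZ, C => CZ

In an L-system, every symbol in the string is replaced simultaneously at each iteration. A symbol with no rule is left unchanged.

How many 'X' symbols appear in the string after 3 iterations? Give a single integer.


Answer: 2

Derivation:
Step 0: ZC  (0 'X')
Step 1: DDCCCZ  (0 'X')
Step 2: ECZECZCZCZCZDDCC  (0 'X')
Step 3: XZCZDDCCXZCZDDCCCZDDCCCZDDCCCZDDCCECZECZCZCZ  (2 'X')


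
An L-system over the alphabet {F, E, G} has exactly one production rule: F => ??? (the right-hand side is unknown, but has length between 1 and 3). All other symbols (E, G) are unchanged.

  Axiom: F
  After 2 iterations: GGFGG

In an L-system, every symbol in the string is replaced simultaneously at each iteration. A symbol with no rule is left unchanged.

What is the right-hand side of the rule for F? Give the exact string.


Trying F => GFG:
  Step 0: F
  Step 1: GFG
  Step 2: GGFGG
Matches the given result.

Answer: GFG


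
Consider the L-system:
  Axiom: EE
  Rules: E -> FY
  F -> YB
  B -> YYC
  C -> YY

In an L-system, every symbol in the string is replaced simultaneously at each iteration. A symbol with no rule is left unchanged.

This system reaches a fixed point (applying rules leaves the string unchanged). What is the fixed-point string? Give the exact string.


Answer: YYYYYYYYYYYY

Derivation:
Step 0: EE
Step 1: FYFY
Step 2: YBYYBY
Step 3: YYYCYYYYCY
Step 4: YYYYYYYYYYYY
Step 5: YYYYYYYYYYYY  (unchanged — fixed point at step 4)


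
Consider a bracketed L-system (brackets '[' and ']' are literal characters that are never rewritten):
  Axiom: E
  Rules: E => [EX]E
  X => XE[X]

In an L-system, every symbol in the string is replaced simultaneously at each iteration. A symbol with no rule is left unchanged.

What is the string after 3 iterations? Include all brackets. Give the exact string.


Step 0: E
Step 1: [EX]E
Step 2: [[EX]EXE[X]][EX]E
Step 3: [[[EX]EXE[X]][EX]EXE[X][EX]E[XE[X]]][[EX]EXE[X]][EX]E

Answer: [[[EX]EXE[X]][EX]EXE[X][EX]E[XE[X]]][[EX]EXE[X]][EX]E


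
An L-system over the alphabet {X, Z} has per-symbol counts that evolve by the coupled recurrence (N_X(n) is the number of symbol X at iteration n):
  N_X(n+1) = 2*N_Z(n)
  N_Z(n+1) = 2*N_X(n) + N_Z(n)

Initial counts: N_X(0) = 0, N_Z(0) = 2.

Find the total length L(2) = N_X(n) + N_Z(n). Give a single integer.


Answer: 14

Derivation:
Step 0: N_X=0, N_Z=2, L=2
Step 1: N_X=4, N_Z=2, L=6
Step 2: N_X=4, N_Z=10, L=14


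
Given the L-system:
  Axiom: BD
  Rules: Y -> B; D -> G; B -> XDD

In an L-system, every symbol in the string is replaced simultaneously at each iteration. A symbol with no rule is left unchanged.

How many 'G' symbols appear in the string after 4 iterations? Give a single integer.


Step 0: BD  (0 'G')
Step 1: XDDG  (1 'G')
Step 2: XGGG  (3 'G')
Step 3: XGGG  (3 'G')
Step 4: XGGG  (3 'G')

Answer: 3


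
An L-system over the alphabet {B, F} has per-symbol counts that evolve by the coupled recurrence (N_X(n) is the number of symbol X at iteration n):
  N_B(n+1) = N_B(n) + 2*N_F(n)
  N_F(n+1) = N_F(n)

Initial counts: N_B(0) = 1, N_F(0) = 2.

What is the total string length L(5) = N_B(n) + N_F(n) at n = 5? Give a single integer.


Answer: 23

Derivation:
Step 0: N_B=1, N_F=2, L=3
Step 1: N_B=5, N_F=2, L=7
Step 2: N_B=9, N_F=2, L=11
Step 3: N_B=13, N_F=2, L=15
Step 4: N_B=17, N_F=2, L=19
Step 5: N_B=21, N_F=2, L=23


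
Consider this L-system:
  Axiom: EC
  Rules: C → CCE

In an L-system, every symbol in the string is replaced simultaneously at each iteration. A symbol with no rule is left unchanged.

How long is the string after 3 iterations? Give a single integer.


Step 0: length = 2
Step 1: length = 4
Step 2: length = 8
Step 3: length = 16

Answer: 16


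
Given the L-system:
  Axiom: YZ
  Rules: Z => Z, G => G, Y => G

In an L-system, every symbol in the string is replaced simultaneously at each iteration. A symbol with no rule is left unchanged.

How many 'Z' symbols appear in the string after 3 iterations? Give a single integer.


Step 0: YZ  (1 'Z')
Step 1: GZ  (1 'Z')
Step 2: GZ  (1 'Z')
Step 3: GZ  (1 'Z')

Answer: 1


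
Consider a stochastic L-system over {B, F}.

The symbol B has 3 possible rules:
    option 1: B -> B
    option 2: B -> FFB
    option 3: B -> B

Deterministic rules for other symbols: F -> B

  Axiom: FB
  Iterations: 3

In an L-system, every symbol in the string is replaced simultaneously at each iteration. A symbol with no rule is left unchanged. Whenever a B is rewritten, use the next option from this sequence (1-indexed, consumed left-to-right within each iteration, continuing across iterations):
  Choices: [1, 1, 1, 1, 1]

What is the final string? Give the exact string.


Step 0: FB
Step 1: BB  (used choices [1])
Step 2: BB  (used choices [1, 1])
Step 3: BB  (used choices [1, 1])

Answer: BB


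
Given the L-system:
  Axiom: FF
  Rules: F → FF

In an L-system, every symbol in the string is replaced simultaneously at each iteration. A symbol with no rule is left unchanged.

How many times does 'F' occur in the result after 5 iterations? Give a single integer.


Answer: 64

Derivation:
Step 0: FF  (2 'F')
Step 1: FFFF  (4 'F')
Step 2: FFFFFFFF  (8 'F')
Step 3: FFFFFFFFFFFFFFFF  (16 'F')
Step 4: FFFFFFFFFFFFFFFFFFFFFFFFFFFFFFFF  (32 'F')
Step 5: FFFFFFFFFFFFFFFFFFFFFFFFFFFFFFFFFFFFFFFFFFFFFFFFFFFFFFFFFFFFFFFF  (64 'F')


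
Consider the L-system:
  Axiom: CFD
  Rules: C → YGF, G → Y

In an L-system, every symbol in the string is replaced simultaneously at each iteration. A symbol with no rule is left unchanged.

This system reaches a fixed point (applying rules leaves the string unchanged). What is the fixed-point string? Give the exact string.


Answer: YYFFD

Derivation:
Step 0: CFD
Step 1: YGFFD
Step 2: YYFFD
Step 3: YYFFD  (unchanged — fixed point at step 2)


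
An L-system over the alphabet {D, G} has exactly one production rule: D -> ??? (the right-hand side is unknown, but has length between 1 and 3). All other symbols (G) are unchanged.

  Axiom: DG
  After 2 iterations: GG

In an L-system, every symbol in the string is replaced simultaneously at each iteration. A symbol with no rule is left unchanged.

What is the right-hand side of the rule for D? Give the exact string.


Answer: G

Derivation:
Trying D -> G:
  Step 0: DG
  Step 1: GG
  Step 2: GG
Matches the given result.


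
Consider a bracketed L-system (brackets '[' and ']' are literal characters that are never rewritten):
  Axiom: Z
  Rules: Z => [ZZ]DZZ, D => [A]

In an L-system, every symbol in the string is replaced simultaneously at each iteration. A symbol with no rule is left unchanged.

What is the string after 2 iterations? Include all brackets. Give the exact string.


Answer: [[ZZ]DZZ[ZZ]DZZ][A][ZZ]DZZ[ZZ]DZZ

Derivation:
Step 0: Z
Step 1: [ZZ]DZZ
Step 2: [[ZZ]DZZ[ZZ]DZZ][A][ZZ]DZZ[ZZ]DZZ


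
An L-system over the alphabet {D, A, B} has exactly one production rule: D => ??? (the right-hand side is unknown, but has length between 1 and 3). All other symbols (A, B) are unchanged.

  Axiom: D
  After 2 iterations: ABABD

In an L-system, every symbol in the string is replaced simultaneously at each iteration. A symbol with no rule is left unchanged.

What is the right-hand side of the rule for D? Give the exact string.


Answer: ABD

Derivation:
Trying D => ABD:
  Step 0: D
  Step 1: ABD
  Step 2: ABABD
Matches the given result.


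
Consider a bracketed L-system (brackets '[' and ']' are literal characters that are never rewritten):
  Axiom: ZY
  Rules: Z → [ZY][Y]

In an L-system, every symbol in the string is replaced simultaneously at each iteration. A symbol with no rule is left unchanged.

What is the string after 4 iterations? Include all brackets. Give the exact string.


Step 0: ZY
Step 1: [ZY][Y]Y
Step 2: [[ZY][Y]Y][Y]Y
Step 3: [[[ZY][Y]Y][Y]Y][Y]Y
Step 4: [[[[ZY][Y]Y][Y]Y][Y]Y][Y]Y

Answer: [[[[ZY][Y]Y][Y]Y][Y]Y][Y]Y


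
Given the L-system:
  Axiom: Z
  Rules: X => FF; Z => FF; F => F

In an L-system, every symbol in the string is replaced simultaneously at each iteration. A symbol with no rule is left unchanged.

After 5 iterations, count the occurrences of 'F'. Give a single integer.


Answer: 2

Derivation:
Step 0: Z  (0 'F')
Step 1: FF  (2 'F')
Step 2: FF  (2 'F')
Step 3: FF  (2 'F')
Step 4: FF  (2 'F')
Step 5: FF  (2 'F')


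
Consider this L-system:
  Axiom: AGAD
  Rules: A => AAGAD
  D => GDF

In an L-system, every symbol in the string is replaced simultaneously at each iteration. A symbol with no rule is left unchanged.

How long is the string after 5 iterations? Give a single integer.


Step 0: length = 4
Step 1: length = 14
Step 2: length = 44
Step 3: length = 134
Step 4: length = 404
Step 5: length = 1214

Answer: 1214


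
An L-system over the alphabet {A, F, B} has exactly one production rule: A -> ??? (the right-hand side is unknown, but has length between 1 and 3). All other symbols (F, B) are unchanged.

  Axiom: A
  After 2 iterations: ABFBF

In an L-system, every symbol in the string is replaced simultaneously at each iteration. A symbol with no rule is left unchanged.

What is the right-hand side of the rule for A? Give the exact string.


Answer: ABF

Derivation:
Trying A -> ABF:
  Step 0: A
  Step 1: ABF
  Step 2: ABFBF
Matches the given result.


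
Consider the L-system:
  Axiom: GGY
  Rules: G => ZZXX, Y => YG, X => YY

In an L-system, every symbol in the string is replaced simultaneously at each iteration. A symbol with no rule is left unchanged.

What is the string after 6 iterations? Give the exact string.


Step 0: GGY
Step 1: ZZXXZZXXYG
Step 2: ZZYYYYZZYYYYYGZZXX
Step 3: ZZYGYGYGYGZZYGYGYGYGYGZZXXZZYYYY
Step 4: ZZYGZZXXYGZZXXYGZZXXYGZZXXZZYGZZXXYGZZXXYGZZXXYGZZXXYGZZXXZZYYYYZZYGYGYGYG
Step 5: ZZYGZZXXZZYYYYYGZZXXZZYYYYYGZZXXZZYYYYYGZZXXZZYYYYZZYGZZXXZZYYYYYGZZXXZZYYYYYGZZXXZZYYYYYGZZXXZZYYYYYGZZXXZZYYYYZZYGYGYGYGZZYGZZXXYGZZXXYGZZXXYGZZXX
Step 6: ZZYGZZXXZZYYYYZZYGYGYGYGYGZZXXZZYYYYZZYGYGYGYGYGZZXXZZYYYYZZYGYGYGYGYGZZXXZZYYYYZZYGYGYGYGZZYGZZXXZZYYYYZZYGYGYGYGYGZZXXZZYYYYZZYGYGYGYGYGZZXXZZYYYYZZYGYGYGYGYGZZXXZZYYYYZZYGYGYGYGYGZZXXZZYYYYZZYGYGYGYGZZYGZZXXYGZZXXYGZZXXYGZZXXZZYGZZXXZZYYYYYGZZXXZZYYYYYGZZXXZZYYYYYGZZXXZZYYYY

Answer: ZZYGZZXXZZYYYYZZYGYGYGYGYGZZXXZZYYYYZZYGYGYGYGYGZZXXZZYYYYZZYGYGYGYGYGZZXXZZYYYYZZYGYGYGYGZZYGZZXXZZYYYYZZYGYGYGYGYGZZXXZZYYYYZZYGYGYGYGYGZZXXZZYYYYZZYGYGYGYGYGZZXXZZYYYYZZYGYGYGYGYGZZXXZZYYYYZZYGYGYGYGZZYGZZXXYGZZXXYGZZXXYGZZXXZZYGZZXXZZYYYYYGZZXXZZYYYYYGZZXXZZYYYYYGZZXXZZYYYY


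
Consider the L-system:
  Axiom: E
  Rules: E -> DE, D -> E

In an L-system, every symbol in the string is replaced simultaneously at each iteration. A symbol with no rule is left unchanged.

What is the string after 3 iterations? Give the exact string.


Answer: DEEDE

Derivation:
Step 0: E
Step 1: DE
Step 2: EDE
Step 3: DEEDE


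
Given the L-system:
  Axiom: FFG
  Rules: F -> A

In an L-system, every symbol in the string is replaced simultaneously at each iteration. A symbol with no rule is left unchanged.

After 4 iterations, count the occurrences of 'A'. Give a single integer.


Answer: 2

Derivation:
Step 0: FFG  (0 'A')
Step 1: AAG  (2 'A')
Step 2: AAG  (2 'A')
Step 3: AAG  (2 'A')
Step 4: AAG  (2 'A')


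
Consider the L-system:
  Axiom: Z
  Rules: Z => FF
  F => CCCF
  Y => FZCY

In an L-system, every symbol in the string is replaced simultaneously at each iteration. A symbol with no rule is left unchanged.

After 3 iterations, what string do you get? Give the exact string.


Answer: CCCCCCFCCCCCCF

Derivation:
Step 0: Z
Step 1: FF
Step 2: CCCFCCCF
Step 3: CCCCCCFCCCCCCF


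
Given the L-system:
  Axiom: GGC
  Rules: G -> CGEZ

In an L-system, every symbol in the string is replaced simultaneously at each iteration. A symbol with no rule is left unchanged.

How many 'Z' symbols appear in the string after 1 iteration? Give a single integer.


Answer: 2

Derivation:
Step 0: GGC  (0 'Z')
Step 1: CGEZCGEZC  (2 'Z')


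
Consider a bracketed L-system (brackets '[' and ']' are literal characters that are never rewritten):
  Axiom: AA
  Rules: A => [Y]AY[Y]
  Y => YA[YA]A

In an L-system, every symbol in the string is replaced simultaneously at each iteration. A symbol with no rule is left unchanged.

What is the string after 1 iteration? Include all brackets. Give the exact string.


Step 0: AA
Step 1: [Y]AY[Y][Y]AY[Y]

Answer: [Y]AY[Y][Y]AY[Y]


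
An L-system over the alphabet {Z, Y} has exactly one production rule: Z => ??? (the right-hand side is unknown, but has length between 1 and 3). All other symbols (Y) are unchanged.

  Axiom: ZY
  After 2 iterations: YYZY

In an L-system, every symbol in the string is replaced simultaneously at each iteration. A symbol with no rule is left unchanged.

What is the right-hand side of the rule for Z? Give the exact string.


Answer: YZ

Derivation:
Trying Z => YZ:
  Step 0: ZY
  Step 1: YZY
  Step 2: YYZY
Matches the given result.


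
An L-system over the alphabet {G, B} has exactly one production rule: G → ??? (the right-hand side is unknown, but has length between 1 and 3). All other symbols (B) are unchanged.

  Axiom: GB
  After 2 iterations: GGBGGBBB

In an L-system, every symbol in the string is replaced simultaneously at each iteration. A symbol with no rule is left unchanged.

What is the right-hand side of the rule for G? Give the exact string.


Trying G → GGB:
  Step 0: GB
  Step 1: GGBB
  Step 2: GGBGGBBB
Matches the given result.

Answer: GGB


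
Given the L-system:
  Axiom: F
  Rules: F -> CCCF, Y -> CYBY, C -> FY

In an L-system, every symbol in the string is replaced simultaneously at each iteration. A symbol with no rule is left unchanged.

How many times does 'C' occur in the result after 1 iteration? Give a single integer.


Step 0: F  (0 'C')
Step 1: CCCF  (3 'C')

Answer: 3


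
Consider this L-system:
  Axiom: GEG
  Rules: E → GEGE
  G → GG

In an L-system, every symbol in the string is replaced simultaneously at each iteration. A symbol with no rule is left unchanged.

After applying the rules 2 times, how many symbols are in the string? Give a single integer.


Step 0: length = 3
Step 1: length = 8
Step 2: length = 20

Answer: 20


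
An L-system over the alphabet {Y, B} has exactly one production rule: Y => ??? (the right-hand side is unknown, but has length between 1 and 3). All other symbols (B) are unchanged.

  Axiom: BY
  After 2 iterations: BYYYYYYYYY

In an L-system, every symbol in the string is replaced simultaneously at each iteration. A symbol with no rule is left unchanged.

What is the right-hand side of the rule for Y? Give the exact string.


Trying Y => YYY:
  Step 0: BY
  Step 1: BYYY
  Step 2: BYYYYYYYYY
Matches the given result.

Answer: YYY


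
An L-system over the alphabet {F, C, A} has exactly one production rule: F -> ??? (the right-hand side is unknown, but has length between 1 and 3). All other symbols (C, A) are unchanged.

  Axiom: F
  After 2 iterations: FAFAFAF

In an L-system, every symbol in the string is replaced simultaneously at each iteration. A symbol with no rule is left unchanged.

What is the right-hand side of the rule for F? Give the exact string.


Answer: FAF

Derivation:
Trying F -> FAF:
  Step 0: F
  Step 1: FAF
  Step 2: FAFAFAF
Matches the given result.


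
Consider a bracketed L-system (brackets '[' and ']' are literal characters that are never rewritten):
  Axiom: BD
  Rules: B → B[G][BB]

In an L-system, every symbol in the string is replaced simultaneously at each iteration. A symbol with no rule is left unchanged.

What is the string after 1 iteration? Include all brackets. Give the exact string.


Step 0: BD
Step 1: B[G][BB]D

Answer: B[G][BB]D


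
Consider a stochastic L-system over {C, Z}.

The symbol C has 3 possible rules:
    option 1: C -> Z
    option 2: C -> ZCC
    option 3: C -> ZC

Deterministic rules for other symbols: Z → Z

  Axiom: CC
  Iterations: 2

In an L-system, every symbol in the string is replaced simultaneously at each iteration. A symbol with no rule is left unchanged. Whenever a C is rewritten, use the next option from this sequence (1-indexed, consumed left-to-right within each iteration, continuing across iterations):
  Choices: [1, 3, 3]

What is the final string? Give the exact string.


Answer: ZZZC

Derivation:
Step 0: CC
Step 1: ZZC  (used choices [1, 3])
Step 2: ZZZC  (used choices [3])


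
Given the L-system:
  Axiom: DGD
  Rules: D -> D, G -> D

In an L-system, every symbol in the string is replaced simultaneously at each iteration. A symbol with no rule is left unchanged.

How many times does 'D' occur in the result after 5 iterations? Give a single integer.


Step 0: DGD  (2 'D')
Step 1: DDD  (3 'D')
Step 2: DDD  (3 'D')
Step 3: DDD  (3 'D')
Step 4: DDD  (3 'D')
Step 5: DDD  (3 'D')

Answer: 3


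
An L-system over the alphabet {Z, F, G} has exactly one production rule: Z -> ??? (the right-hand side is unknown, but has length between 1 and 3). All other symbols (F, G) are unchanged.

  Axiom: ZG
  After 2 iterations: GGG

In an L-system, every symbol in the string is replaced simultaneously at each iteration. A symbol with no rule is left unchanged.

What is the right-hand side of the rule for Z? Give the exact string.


Trying Z -> GG:
  Step 0: ZG
  Step 1: GGG
  Step 2: GGG
Matches the given result.

Answer: GG


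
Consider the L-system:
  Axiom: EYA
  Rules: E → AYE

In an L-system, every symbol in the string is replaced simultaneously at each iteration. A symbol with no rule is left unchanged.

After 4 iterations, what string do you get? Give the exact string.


Answer: AYAYAYAYEYA

Derivation:
Step 0: EYA
Step 1: AYEYA
Step 2: AYAYEYA
Step 3: AYAYAYEYA
Step 4: AYAYAYAYEYA


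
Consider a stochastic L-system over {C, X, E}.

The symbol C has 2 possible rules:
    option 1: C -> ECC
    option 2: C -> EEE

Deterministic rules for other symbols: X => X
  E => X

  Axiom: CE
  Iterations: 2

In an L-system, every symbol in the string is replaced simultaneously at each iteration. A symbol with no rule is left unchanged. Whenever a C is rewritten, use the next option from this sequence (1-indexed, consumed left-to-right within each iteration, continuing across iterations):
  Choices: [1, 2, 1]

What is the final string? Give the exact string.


Step 0: CE
Step 1: ECCX  (used choices [1])
Step 2: XEEEECCX  (used choices [2, 1])

Answer: XEEEECCX


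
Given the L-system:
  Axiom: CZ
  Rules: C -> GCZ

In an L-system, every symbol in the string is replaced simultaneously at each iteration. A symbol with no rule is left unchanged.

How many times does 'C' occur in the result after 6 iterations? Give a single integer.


Answer: 1

Derivation:
Step 0: CZ  (1 'C')
Step 1: GCZZ  (1 'C')
Step 2: GGCZZZ  (1 'C')
Step 3: GGGCZZZZ  (1 'C')
Step 4: GGGGCZZZZZ  (1 'C')
Step 5: GGGGGCZZZZZZ  (1 'C')
Step 6: GGGGGGCZZZZZZZ  (1 'C')


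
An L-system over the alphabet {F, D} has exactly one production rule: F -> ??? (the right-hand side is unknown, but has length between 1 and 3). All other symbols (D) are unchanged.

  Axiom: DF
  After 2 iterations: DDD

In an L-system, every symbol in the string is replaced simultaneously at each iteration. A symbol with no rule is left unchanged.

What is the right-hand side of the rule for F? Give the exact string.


Trying F -> DD:
  Step 0: DF
  Step 1: DDD
  Step 2: DDD
Matches the given result.

Answer: DD


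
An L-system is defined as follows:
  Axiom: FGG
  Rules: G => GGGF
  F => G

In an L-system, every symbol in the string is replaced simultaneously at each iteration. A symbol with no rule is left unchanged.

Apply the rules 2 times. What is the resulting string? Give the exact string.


Step 0: FGG
Step 1: GGGGFGGGF
Step 2: GGGFGGGFGGGFGGGFGGGGFGGGFGGGFG

Answer: GGGFGGGFGGGFGGGFGGGGFGGGFGGGFG


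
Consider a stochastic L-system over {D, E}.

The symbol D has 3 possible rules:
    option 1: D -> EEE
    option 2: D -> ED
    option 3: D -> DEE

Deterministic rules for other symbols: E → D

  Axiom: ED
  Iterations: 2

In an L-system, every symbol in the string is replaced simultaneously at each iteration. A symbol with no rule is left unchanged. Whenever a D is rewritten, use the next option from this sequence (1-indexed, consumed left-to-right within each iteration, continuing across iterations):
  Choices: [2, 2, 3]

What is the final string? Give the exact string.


Answer: EDDDEE

Derivation:
Step 0: ED
Step 1: DED  (used choices [2])
Step 2: EDDDEE  (used choices [2, 3])


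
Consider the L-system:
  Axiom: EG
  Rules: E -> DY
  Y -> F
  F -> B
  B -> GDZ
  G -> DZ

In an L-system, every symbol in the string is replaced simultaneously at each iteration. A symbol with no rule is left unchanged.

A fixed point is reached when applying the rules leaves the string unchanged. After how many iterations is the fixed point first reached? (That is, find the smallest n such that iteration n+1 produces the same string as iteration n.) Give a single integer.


Step 0: EG
Step 1: DYDZ
Step 2: DFDZ
Step 3: DBDZ
Step 4: DGDZDZ
Step 5: DDZDZDZ
Step 6: DDZDZDZ  (unchanged — fixed point at step 5)

Answer: 5


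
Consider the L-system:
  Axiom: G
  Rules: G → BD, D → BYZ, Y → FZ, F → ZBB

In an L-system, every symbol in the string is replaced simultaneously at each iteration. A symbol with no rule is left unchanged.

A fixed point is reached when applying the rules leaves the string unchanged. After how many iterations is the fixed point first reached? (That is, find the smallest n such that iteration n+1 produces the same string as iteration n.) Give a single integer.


Step 0: G
Step 1: BD
Step 2: BBYZ
Step 3: BBFZZ
Step 4: BBZBBZZ
Step 5: BBZBBZZ  (unchanged — fixed point at step 4)

Answer: 4


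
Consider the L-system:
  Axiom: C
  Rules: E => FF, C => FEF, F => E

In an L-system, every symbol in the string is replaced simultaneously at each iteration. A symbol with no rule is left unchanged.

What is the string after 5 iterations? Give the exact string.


Answer: FFFFEEEEFFFF

Derivation:
Step 0: C
Step 1: FEF
Step 2: EFFE
Step 3: FFEEFF
Step 4: EEFFFFEE
Step 5: FFFFEEEEFFFF


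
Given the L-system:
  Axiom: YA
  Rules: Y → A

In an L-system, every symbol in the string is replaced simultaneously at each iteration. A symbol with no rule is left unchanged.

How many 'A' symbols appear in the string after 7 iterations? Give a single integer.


Answer: 2

Derivation:
Step 0: YA  (1 'A')
Step 1: AA  (2 'A')
Step 2: AA  (2 'A')
Step 3: AA  (2 'A')
Step 4: AA  (2 'A')
Step 5: AA  (2 'A')
Step 6: AA  (2 'A')
Step 7: AA  (2 'A')


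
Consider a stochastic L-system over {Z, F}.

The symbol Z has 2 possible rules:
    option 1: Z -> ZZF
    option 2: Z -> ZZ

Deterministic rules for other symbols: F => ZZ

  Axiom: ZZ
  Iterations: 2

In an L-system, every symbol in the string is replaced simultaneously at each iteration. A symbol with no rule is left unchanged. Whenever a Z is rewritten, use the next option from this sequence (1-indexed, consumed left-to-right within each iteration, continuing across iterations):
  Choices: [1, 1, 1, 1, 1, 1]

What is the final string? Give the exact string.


Step 0: ZZ
Step 1: ZZFZZF  (used choices [1, 1])
Step 2: ZZFZZFZZZZFZZFZZ  (used choices [1, 1, 1, 1])

Answer: ZZFZZFZZZZFZZFZZ


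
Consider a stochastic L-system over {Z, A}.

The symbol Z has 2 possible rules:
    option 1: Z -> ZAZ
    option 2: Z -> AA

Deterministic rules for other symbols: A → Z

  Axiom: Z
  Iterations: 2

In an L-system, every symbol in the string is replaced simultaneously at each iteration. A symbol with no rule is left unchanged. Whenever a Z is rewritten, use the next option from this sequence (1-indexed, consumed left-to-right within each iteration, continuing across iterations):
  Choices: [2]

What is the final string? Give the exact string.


Step 0: Z
Step 1: AA  (used choices [2])
Step 2: ZZ  (used choices [])

Answer: ZZ


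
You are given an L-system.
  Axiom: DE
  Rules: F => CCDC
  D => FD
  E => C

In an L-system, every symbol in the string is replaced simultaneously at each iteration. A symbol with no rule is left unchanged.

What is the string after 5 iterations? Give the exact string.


Step 0: DE
Step 1: FDC
Step 2: CCDCFDC
Step 3: CCFDCCCDCFDC
Step 4: CCCCDCFDCCCFDCCCDCFDC
Step 5: CCCCFDCCCDCFDCCCCCDCFDCCCFDCCCDCFDC

Answer: CCCCFDCCCDCFDCCCCCDCFDCCCFDCCCDCFDC


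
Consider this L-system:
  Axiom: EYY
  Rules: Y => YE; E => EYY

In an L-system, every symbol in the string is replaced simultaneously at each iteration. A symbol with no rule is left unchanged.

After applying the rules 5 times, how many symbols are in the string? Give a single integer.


Answer: 239

Derivation:
Step 0: length = 3
Step 1: length = 7
Step 2: length = 17
Step 3: length = 41
Step 4: length = 99
Step 5: length = 239


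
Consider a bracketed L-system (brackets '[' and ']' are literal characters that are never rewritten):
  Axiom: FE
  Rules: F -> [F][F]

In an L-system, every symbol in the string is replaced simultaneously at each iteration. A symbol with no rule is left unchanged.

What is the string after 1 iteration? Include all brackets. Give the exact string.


Step 0: FE
Step 1: [F][F]E

Answer: [F][F]E


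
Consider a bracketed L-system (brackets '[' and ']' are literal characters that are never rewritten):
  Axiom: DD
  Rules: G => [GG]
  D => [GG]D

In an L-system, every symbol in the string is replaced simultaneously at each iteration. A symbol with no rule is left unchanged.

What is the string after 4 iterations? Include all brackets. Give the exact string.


Answer: [[[[GG][GG]][[GG][GG]]][[[GG][GG]][[GG][GG]]]][[[GG][GG]][[GG][GG]]][[GG][GG]][GG]D[[[[GG][GG]][[GG][GG]]][[[GG][GG]][[GG][GG]]]][[[GG][GG]][[GG][GG]]][[GG][GG]][GG]D

Derivation:
Step 0: DD
Step 1: [GG]D[GG]D
Step 2: [[GG][GG]][GG]D[[GG][GG]][GG]D
Step 3: [[[GG][GG]][[GG][GG]]][[GG][GG]][GG]D[[[GG][GG]][[GG][GG]]][[GG][GG]][GG]D
Step 4: [[[[GG][GG]][[GG][GG]]][[[GG][GG]][[GG][GG]]]][[[GG][GG]][[GG][GG]]][[GG][GG]][GG]D[[[[GG][GG]][[GG][GG]]][[[GG][GG]][[GG][GG]]]][[[GG][GG]][[GG][GG]]][[GG][GG]][GG]D


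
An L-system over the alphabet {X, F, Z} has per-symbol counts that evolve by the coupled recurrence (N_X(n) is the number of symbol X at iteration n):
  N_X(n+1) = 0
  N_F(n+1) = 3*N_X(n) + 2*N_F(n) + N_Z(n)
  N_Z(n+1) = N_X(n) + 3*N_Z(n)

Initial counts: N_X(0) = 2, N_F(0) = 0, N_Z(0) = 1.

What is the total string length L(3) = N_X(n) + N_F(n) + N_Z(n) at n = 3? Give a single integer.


Answer: 98

Derivation:
Step 0: N_X=2, N_F=0, N_Z=1, L=3
Step 1: N_X=0, N_F=7, N_Z=5, L=12
Step 2: N_X=0, N_F=19, N_Z=15, L=34
Step 3: N_X=0, N_F=53, N_Z=45, L=98


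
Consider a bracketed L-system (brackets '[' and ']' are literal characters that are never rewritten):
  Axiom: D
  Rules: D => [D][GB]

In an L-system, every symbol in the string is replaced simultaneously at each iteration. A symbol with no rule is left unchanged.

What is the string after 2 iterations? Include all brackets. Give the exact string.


Answer: [[D][GB]][GB]

Derivation:
Step 0: D
Step 1: [D][GB]
Step 2: [[D][GB]][GB]
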